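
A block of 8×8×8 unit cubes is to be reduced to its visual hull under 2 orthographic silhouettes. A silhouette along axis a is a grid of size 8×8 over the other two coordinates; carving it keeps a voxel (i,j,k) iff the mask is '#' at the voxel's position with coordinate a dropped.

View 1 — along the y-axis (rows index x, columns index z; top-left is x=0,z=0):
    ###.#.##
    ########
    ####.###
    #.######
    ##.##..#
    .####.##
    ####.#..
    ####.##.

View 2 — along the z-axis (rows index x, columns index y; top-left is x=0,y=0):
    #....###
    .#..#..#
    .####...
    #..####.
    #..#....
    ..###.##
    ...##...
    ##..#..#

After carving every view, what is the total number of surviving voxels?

before carving: 512 voxels (8×8×8)
V1 y: intersect with XZ mask (50 set) -- 400 left
V2 z: intersect with XY mask (29 set) -- 185 left

voxel count = 185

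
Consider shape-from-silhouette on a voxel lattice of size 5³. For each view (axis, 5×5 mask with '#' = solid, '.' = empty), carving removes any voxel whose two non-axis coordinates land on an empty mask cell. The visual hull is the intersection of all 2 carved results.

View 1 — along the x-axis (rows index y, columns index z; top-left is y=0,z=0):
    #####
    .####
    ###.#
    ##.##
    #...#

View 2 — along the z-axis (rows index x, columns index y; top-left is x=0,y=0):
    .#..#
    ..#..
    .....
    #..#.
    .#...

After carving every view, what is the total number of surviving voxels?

23 voxels

initial block: 5^3 = 125
V1 x: intersect with YZ mask (19 set) -- 95 left
V2 z: intersect with XY mask (6 set) -- 23 left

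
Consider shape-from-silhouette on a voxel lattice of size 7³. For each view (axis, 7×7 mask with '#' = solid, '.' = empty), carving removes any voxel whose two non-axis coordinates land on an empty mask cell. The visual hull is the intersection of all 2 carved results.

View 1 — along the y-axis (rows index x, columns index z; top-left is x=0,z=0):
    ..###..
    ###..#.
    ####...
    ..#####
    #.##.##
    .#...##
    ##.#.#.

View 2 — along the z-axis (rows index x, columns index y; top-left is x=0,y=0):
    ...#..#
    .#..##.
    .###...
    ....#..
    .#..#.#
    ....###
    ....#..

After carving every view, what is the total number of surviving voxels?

voxel count = 63

full grid |V| = 343
V1 y: intersect with XZ mask (28 set) -- 196 left
V2 z: intersect with XY mask (16 set) -- 63 left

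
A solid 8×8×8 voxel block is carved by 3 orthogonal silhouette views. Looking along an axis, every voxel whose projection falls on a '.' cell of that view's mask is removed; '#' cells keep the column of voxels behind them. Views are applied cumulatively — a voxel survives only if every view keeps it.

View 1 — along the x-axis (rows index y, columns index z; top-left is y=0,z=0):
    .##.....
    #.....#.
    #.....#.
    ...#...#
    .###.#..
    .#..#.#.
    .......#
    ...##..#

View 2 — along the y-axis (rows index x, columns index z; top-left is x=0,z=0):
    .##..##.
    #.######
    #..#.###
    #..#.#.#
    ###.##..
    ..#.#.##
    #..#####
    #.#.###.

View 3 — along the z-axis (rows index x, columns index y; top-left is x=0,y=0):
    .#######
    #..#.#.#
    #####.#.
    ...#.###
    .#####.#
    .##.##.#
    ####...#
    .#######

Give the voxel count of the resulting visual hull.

before carving: 512 voxels (8×8×8)
  1. axis=0 (YZ plane), |mask|=19  ⇒  voxels=152
  2. axis=1 (XZ plane), |mask|=40  ⇒  voxels=90
  3. axis=2 (XY plane), |mask|=44  ⇒  voxels=62

remaining voxels: 62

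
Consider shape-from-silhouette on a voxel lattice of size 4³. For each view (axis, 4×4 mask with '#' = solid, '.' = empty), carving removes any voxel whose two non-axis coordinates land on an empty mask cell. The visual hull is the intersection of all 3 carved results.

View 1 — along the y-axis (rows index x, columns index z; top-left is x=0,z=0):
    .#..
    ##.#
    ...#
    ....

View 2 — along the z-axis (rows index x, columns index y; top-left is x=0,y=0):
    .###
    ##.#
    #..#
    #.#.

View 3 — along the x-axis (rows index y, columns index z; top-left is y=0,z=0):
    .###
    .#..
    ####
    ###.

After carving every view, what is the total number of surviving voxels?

voxel count = 9

full grid |V| = 64
  1. axis=1 (XZ plane), |mask|=5  ⇒  voxels=20
  2. axis=2 (XY plane), |mask|=10  ⇒  voxels=14
  3. axis=0 (YZ plane), |mask|=11  ⇒  voxels=9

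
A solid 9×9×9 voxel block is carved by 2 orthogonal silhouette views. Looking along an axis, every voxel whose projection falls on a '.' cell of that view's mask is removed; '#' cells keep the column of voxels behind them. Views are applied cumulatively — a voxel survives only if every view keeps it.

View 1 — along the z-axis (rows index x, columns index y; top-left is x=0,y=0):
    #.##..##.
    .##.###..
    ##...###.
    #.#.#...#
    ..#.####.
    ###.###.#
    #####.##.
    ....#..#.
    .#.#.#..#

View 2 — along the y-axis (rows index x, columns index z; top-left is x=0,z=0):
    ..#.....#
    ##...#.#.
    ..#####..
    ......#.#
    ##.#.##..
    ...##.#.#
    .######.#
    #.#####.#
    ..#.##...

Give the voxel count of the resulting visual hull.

voxel count = 191

full grid |V| = 729
[1] z-view keeps 44 columns → grid now 396
[2] y-view keeps 39 columns → grid now 191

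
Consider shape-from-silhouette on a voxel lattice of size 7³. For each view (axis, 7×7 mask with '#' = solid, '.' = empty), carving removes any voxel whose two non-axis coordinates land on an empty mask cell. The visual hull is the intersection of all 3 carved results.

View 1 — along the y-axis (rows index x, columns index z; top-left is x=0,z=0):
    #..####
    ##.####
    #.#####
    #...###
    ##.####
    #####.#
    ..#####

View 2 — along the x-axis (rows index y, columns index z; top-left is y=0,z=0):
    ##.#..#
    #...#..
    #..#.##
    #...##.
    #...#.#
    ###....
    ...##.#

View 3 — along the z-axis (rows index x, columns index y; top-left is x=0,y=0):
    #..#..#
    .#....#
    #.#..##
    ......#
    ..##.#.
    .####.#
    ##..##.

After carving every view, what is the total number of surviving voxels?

start: 7×7×7 = 343 voxels
[1] y-view keeps 38 columns → grid now 266
[2] x-view keeps 22 columns → grid now 131
[3] z-view keeps 22 columns → grid now 56

voxel count = 56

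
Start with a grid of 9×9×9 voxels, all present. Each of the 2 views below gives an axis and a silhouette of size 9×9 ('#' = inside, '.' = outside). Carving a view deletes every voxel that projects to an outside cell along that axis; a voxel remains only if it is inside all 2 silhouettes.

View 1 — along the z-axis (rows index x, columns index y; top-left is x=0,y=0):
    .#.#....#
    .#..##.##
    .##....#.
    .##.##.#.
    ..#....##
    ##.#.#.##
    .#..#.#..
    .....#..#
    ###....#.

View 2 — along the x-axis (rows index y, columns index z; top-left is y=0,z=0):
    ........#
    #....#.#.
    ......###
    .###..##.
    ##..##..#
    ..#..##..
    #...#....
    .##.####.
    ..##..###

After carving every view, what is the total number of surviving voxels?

start: 9×9×9 = 729 voxels
V1 z: intersect with XY mask (34 set) -- 306 left
V2 x: intersect with YZ mask (33 set) -- 135 left

|visual hull| = 135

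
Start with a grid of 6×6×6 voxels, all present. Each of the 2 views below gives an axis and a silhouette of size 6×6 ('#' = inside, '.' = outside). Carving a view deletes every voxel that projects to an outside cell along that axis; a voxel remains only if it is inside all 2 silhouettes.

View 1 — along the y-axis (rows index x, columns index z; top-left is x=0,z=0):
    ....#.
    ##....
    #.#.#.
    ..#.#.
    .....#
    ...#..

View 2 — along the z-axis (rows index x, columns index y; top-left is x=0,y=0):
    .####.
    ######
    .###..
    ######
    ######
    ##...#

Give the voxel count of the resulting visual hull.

remaining voxels: 46

before carving: 216 voxels (6×6×6)
V1 y: intersect with XZ mask (10 set) -- 60 left
V2 z: intersect with XY mask (28 set) -- 46 left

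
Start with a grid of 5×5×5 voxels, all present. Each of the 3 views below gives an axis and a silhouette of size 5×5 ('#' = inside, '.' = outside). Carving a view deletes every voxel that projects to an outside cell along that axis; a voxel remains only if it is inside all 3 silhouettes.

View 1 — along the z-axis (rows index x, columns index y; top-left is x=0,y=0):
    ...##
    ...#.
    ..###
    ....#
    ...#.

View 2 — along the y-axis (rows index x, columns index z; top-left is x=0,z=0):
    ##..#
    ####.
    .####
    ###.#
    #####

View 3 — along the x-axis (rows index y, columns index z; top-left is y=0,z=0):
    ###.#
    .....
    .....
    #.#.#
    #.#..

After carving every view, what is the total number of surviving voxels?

voxel count = 13

initial block: 5^3 = 125
carve view 1 (along z, XY-mask fill 8/25): 40 voxels remain
carve view 2 (along y, XZ-mask fill 20/25): 31 voxels remain
carve view 3 (along x, YZ-mask fill 9/25): 13 voxels remain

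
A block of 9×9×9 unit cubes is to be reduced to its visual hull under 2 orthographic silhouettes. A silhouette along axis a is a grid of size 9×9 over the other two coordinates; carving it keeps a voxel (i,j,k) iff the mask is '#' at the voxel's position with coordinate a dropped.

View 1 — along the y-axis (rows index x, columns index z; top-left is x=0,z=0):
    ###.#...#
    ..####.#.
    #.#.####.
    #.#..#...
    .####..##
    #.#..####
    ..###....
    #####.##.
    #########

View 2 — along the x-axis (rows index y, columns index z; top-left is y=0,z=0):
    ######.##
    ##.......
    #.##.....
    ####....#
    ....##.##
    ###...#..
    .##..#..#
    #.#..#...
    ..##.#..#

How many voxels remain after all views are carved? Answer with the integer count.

initial block: 9^3 = 729
after view 1 [y-axis, 50 of 81 cells solid] → remaining = 450
after view 2 [x-axis, 37 of 81 cells solid] → remaining = 214

voxel count = 214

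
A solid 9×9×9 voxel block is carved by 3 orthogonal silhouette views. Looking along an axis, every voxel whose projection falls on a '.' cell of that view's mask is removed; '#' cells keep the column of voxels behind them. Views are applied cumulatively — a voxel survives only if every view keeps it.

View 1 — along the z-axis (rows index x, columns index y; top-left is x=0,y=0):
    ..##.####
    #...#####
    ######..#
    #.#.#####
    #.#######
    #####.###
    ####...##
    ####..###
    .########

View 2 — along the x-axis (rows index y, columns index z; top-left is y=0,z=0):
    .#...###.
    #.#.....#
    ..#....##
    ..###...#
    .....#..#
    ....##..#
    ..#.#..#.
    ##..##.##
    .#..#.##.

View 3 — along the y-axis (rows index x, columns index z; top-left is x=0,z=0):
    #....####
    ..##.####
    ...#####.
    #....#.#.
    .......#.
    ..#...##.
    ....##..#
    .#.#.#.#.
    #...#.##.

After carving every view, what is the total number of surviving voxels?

full grid |V| = 729
V1 z: intersect with XY mask (63 set) -- 567 left
V2 x: intersect with YZ mask (32 set) -- 230 left
V3 y: intersect with XZ mask (34 set) -- 96 left

voxel count = 96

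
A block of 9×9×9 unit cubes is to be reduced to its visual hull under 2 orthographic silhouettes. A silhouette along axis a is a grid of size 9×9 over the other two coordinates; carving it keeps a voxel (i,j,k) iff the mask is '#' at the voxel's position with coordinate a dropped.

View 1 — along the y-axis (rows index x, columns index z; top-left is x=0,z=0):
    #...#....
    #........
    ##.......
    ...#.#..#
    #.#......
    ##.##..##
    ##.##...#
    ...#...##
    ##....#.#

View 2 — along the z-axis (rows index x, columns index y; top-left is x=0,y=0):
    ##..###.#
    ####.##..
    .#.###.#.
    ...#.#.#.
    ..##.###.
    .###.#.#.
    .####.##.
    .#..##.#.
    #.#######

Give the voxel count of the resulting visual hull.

before carving: 729 voxels (9×9×9)
[1] y-view keeps 28 columns → grid now 252
[2] z-view keeps 48 columns → grid now 151

voxel count = 151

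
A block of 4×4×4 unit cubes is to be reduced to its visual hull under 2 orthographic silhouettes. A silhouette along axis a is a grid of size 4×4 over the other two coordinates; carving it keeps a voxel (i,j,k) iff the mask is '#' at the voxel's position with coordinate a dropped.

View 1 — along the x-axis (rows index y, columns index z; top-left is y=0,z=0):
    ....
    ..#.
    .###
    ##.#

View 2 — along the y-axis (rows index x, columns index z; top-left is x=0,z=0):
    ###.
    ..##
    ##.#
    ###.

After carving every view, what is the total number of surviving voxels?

voxel count = 19

before carving: 64 voxels (4×4×4)
  1. axis=0 (YZ plane), |mask|=7  ⇒  voxels=28
  2. axis=1 (XZ plane), |mask|=11  ⇒  voxels=19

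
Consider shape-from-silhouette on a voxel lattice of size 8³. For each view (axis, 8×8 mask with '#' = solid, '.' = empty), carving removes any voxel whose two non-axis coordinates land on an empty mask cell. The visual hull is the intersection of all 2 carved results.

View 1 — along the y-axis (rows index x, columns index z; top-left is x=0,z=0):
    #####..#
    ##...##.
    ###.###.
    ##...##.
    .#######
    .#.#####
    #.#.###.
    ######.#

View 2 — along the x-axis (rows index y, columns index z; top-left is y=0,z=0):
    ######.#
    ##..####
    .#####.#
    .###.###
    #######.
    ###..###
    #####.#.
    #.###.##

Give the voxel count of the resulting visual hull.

remaining voxels: 282

before carving: 512 voxels (8×8×8)
after view 1 [y-axis, 45 of 64 cells solid] → remaining = 360
after view 2 [x-axis, 50 of 64 cells solid] → remaining = 282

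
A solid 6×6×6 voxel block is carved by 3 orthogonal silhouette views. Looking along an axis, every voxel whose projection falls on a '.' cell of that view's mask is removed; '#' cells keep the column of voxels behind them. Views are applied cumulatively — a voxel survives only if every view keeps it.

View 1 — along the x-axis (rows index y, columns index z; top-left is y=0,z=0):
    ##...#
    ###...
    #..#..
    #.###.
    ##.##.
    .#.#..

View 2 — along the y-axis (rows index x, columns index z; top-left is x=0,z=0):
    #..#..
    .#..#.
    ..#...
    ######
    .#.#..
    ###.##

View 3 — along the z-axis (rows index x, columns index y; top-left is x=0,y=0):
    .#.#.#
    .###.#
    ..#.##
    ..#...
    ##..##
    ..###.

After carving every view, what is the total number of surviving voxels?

before carving: 216 voxels (6×6×6)
after view 1 [x-axis, 18 of 36 cells solid] → remaining = 108
after view 2 [y-axis, 18 of 36 cells solid] → remaining = 57
after view 3 [z-axis, 18 of 36 cells solid] → remaining = 22

voxel count = 22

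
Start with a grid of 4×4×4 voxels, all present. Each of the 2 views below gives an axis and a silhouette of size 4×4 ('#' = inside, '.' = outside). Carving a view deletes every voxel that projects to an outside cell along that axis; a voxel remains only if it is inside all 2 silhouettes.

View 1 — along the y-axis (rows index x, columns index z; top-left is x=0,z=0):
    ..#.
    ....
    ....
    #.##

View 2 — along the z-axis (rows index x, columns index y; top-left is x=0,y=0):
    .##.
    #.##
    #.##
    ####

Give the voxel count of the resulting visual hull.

|visual hull| = 14

before carving: 64 voxels (4×4×4)
V1 y: intersect with XZ mask (4 set) -- 16 left
V2 z: intersect with XY mask (12 set) -- 14 left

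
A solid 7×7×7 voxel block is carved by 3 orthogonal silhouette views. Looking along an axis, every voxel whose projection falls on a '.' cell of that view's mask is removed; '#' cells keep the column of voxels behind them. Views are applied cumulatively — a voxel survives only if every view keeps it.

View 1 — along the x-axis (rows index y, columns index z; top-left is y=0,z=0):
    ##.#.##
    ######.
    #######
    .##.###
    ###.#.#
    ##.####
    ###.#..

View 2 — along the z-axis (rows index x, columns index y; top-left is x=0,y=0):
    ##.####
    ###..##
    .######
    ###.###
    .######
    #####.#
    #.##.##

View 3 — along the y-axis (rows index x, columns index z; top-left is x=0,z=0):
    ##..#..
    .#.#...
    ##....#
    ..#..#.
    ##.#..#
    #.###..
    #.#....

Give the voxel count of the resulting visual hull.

91 voxels

initial block: 7^3 = 343
carve view 1 (along x, YZ-mask fill 38/49): 266 voxels remain
carve view 2 (along z, XY-mask fill 40/49): 217 voxels remain
carve view 3 (along y, XZ-mask fill 20/49): 91 voxels remain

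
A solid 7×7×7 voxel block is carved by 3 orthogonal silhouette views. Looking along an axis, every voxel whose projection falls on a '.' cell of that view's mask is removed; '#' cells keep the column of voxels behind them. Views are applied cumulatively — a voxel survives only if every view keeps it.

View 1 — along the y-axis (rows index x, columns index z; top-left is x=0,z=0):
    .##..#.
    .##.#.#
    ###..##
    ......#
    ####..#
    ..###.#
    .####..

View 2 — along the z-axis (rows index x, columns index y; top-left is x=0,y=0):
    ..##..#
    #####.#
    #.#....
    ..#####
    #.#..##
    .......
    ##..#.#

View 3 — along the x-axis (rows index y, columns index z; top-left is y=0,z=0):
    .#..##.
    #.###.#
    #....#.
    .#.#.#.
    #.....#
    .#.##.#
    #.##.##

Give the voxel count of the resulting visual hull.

voxel count = 37

start: 7×7×7 = 343 voxels
[1] y-view keeps 26 columns → grid now 182
[2] z-view keeps 24 columns → grid now 84
[3] x-view keeps 24 columns → grid now 37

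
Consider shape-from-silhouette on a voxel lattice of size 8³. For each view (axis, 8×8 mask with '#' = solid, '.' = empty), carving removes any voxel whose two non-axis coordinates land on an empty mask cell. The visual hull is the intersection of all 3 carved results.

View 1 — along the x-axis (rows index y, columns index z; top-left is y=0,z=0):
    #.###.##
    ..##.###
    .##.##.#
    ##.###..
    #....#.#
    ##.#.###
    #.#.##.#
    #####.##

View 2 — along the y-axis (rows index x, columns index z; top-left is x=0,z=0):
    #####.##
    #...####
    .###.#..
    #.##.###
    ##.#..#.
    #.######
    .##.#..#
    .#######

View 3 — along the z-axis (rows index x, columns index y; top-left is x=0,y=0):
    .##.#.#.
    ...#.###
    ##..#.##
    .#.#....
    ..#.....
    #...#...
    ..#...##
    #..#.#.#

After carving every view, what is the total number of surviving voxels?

voxel count = 89

full grid |V| = 512
  1. axis=0 (YZ plane), |mask|=42  ⇒  voxels=336
  2. axis=1 (XZ plane), |mask|=44  ⇒  voxels=231
  3. axis=2 (XY plane), |mask|=25  ⇒  voxels=89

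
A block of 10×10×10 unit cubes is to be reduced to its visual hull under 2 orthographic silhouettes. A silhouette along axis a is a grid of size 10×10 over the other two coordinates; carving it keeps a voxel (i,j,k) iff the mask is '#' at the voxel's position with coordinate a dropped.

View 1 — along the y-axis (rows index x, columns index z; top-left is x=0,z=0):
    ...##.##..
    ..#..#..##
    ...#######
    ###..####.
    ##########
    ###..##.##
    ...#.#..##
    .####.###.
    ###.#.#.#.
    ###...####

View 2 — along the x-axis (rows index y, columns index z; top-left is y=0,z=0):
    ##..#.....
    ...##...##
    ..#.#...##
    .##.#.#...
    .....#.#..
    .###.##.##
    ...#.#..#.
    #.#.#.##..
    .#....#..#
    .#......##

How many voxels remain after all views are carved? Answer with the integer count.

start: 10×10×10 = 1000 voxels
  1. axis=1 (XZ plane), |mask|=63  ⇒  voxels=630
  2. axis=0 (YZ plane), |mask|=38  ⇒  voxels=245

voxel count = 245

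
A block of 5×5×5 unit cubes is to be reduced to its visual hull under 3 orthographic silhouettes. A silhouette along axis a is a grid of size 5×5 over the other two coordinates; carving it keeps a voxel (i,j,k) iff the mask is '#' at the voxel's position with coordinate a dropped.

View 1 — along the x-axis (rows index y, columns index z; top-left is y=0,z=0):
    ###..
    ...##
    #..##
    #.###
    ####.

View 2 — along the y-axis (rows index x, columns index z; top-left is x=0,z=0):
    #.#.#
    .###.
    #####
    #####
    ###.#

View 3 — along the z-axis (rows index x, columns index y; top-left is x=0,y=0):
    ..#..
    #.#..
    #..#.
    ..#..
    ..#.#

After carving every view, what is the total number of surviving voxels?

start: 5×5×5 = 125 voxels
step 1: project along x, AND mask (16/25) → |grid| = 80
step 2: project along y, AND mask (20/25) → |grid| = 63
step 3: project along z, AND mask (8/25) → |grid| = 20

remaining voxels: 20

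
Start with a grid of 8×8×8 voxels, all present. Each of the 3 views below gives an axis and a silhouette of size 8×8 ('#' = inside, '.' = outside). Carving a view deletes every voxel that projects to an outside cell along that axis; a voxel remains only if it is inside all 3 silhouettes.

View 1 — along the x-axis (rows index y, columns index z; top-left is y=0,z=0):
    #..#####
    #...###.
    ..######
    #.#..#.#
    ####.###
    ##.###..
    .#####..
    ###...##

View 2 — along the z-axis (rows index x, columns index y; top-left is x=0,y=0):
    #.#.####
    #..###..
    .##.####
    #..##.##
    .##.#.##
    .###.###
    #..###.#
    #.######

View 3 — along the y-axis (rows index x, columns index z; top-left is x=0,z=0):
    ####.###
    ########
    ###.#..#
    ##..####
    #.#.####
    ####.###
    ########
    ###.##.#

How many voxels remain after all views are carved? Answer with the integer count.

voxel count = 193

initial block: 8^3 = 512
after view 1 [x-axis, 42 of 64 cells solid] → remaining = 336
after view 2 [z-axis, 44 of 64 cells solid] → remaining = 236
after view 3 [y-axis, 53 of 64 cells solid] → remaining = 193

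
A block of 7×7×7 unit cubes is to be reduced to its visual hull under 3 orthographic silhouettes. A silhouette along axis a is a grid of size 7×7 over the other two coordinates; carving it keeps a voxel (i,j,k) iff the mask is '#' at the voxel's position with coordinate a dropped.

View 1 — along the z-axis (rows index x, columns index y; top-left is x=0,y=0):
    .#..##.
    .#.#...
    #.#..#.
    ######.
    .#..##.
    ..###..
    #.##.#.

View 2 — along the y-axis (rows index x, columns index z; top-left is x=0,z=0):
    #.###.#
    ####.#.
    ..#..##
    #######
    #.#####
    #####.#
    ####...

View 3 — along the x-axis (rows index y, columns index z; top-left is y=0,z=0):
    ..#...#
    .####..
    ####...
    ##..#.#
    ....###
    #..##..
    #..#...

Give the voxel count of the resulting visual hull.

before carving: 343 voxels (7×7×7)
after view 1 [z-axis, 24 of 49 cells solid] → remaining = 168
after view 2 [y-axis, 36 of 49 cells solid] → remaining = 128
after view 3 [x-axis, 22 of 49 cells solid] → remaining = 64

64 voxels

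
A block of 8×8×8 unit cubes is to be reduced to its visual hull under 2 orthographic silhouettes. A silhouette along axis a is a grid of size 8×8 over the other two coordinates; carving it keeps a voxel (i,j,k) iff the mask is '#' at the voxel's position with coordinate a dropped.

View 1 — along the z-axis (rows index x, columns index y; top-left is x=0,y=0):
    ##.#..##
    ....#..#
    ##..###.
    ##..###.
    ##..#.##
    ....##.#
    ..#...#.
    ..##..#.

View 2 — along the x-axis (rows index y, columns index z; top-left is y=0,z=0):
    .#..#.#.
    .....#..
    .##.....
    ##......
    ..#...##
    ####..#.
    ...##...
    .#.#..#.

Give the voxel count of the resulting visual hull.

|visual hull| = 78

initial block: 8^3 = 512
  1. axis=2 (XY plane), |mask|=30  ⇒  voxels=240
  2. axis=0 (YZ plane), |mask|=21  ⇒  voxels=78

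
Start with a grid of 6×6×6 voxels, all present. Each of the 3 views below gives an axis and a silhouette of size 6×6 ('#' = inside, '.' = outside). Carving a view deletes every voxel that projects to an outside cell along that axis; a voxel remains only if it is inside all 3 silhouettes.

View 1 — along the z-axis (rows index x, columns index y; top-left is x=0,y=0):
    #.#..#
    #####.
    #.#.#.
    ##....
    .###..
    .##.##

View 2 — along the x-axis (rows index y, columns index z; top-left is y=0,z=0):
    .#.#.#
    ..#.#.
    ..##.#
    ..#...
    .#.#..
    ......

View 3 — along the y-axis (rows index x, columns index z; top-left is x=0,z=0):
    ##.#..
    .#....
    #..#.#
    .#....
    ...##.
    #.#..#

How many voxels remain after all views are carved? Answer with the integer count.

remaining voxels: 16

start: 6×6×6 = 216 voxels
step 1: project along z, AND mask (20/36) → |grid| = 120
step 2: project along x, AND mask (11/36) → |grid| = 43
step 3: project along y, AND mask (13/36) → |grid| = 16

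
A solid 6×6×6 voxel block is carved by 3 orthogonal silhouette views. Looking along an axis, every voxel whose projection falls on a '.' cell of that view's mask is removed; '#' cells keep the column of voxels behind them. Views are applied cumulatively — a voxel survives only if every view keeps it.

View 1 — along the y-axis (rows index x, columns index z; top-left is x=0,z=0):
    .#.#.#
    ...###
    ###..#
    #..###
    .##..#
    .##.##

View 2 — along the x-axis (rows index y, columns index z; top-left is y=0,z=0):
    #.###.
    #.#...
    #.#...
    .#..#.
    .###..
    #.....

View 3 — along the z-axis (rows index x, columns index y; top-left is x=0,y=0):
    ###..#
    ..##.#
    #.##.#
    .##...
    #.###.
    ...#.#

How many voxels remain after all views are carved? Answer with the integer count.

initial block: 6^3 = 216
[1] y-view keeps 21 columns → grid now 126
[2] x-view keeps 14 columns → grid now 40
[3] z-view keeps 19 columns → grid now 17

17 voxels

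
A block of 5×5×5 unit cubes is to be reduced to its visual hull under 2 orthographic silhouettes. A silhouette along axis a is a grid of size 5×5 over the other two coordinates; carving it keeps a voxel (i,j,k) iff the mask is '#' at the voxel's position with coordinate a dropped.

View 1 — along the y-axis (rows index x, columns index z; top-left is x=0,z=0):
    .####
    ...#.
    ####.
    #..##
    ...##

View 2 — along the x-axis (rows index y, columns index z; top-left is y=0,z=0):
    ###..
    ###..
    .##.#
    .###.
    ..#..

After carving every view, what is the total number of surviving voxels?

voxel count = 30

start: 5×5×5 = 125 voxels
[1] y-view keeps 14 columns → grid now 70
[2] x-view keeps 13 columns → grid now 30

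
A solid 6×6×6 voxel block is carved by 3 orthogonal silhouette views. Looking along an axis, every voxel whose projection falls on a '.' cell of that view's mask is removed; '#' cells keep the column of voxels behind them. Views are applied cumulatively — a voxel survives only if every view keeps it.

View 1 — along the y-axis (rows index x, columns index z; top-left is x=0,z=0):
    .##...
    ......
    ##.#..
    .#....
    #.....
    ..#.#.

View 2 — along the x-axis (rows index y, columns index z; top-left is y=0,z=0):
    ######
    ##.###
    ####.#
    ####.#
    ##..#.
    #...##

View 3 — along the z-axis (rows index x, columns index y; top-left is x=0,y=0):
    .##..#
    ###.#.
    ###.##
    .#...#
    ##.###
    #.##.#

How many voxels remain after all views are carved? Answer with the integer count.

26 voxels

initial block: 6^3 = 216
V1 y: intersect with XZ mask (9 set) -- 54 left
V2 x: intersect with YZ mask (27 set) -- 41 left
V3 z: intersect with XY mask (23 set) -- 26 left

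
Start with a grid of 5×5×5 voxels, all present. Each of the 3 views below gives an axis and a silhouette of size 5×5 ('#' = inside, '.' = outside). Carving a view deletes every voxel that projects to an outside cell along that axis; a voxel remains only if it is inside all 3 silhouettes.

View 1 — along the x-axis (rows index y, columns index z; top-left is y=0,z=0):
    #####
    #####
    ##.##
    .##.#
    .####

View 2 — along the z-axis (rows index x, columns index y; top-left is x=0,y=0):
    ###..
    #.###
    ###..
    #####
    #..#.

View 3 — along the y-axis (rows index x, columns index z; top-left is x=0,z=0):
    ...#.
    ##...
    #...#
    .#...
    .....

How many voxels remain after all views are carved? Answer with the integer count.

20 voxels

initial block: 5^3 = 125
  1. axis=0 (YZ plane), |mask|=21  ⇒  voxels=105
  2. axis=2 (XY plane), |mask|=17  ⇒  voxels=73
  3. axis=1 (XZ plane), |mask|=6  ⇒  voxels=20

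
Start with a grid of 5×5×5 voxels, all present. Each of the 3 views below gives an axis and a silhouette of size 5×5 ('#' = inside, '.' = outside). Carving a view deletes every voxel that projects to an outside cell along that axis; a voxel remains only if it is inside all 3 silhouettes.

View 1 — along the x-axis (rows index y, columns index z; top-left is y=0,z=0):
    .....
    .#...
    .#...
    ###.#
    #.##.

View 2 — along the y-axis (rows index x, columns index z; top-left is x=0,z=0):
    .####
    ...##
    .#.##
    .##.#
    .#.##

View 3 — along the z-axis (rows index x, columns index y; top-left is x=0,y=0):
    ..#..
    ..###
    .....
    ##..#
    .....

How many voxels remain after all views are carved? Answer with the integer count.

|visual hull| = 5

start: 5×5×5 = 125 voxels
carve view 1 (along x, YZ-mask fill 9/25): 45 voxels remain
carve view 2 (along y, XZ-mask fill 15/25): 25 voxels remain
carve view 3 (along z, XY-mask fill 7/25): 5 voxels remain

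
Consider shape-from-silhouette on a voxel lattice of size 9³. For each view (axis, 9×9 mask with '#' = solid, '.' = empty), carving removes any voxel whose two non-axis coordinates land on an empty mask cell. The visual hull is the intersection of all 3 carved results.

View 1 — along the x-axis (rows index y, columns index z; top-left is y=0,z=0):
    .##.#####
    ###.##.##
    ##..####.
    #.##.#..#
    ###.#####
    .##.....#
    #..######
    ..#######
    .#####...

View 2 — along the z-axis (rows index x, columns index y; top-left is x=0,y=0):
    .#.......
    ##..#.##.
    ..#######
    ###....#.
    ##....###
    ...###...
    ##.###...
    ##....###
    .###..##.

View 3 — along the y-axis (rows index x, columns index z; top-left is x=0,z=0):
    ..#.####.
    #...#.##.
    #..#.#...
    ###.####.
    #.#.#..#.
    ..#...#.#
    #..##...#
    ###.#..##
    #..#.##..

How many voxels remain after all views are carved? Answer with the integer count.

|visual hull| = 129

full grid |V| = 729
V1 x: intersect with YZ mask (55 set) -- 495 left
V2 z: intersect with XY mask (40 set) -- 255 left
V3 y: intersect with XZ mask (40 set) -- 129 left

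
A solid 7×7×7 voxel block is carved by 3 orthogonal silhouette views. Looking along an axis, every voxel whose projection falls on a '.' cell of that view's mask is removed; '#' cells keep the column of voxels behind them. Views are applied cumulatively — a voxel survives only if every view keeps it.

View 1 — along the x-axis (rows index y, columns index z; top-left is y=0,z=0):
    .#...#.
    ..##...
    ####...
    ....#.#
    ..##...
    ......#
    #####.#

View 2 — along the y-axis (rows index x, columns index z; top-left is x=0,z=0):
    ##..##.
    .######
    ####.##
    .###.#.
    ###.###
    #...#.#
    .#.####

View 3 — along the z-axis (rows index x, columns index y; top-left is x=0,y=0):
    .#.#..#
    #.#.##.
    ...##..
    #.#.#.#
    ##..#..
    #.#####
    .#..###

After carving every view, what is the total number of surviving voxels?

voxel count = 43

full grid |V| = 343
after view 1 [x-axis, 19 of 49 cells solid] → remaining = 133
after view 2 [y-axis, 34 of 49 cells solid] → remaining = 89
after view 3 [z-axis, 26 of 49 cells solid] → remaining = 43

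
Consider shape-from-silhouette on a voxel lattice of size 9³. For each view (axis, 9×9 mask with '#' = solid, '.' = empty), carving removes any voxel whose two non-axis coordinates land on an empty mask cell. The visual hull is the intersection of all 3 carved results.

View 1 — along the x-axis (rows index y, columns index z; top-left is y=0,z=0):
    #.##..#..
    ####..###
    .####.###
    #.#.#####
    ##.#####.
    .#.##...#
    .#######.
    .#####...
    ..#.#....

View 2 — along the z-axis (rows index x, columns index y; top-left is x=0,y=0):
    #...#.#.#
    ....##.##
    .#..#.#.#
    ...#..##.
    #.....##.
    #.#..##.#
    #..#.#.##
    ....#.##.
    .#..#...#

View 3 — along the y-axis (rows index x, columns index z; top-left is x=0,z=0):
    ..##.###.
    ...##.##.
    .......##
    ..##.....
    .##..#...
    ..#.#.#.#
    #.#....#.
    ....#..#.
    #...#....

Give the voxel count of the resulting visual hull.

initial block: 9^3 = 729
after view 1 [x-axis, 50 of 81 cells solid] → remaining = 450
after view 2 [z-axis, 34 of 81 cells solid] → remaining = 177
after view 3 [y-axis, 27 of 81 cells solid] → remaining = 67

voxel count = 67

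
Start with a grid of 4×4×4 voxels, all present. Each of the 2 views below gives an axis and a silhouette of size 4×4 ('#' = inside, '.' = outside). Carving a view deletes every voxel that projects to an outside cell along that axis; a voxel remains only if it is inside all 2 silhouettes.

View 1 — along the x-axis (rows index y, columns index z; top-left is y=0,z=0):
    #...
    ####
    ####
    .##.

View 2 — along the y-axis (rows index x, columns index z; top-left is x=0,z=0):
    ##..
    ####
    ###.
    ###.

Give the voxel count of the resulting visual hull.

remaining voxels: 35

before carving: 64 voxels (4×4×4)
after view 1 [x-axis, 11 of 16 cells solid] → remaining = 44
after view 2 [y-axis, 12 of 16 cells solid] → remaining = 35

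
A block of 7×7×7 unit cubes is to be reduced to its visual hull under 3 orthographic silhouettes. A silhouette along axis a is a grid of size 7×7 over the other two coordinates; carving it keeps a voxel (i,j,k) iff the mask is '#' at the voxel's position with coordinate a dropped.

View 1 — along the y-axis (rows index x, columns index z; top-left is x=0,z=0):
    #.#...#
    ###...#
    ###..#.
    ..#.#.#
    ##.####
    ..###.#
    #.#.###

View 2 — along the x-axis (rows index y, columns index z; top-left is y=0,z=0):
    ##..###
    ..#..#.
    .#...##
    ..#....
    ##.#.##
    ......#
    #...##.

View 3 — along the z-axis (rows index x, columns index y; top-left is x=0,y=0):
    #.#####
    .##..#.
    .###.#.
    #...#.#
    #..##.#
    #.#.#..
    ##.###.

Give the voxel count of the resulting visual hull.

full grid |V| = 343
[1] y-view keeps 29 columns → grid now 203
[2] x-view keeps 20 columns → grid now 85
[3] z-view keeps 28 columns → grid now 50

|visual hull| = 50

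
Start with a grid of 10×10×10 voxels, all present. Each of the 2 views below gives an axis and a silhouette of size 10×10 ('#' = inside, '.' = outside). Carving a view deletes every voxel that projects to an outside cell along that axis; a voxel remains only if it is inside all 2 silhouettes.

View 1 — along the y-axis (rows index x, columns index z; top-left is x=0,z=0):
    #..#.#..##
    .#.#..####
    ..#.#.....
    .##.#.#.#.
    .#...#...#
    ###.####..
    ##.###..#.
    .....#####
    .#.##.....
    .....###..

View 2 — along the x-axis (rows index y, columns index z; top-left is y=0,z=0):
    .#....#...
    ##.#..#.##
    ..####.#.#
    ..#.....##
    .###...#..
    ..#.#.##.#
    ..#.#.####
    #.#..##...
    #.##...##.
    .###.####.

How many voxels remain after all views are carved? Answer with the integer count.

voxel count = 209

before carving: 1000 voxels (10×10×10)
step 1: project along y, AND mask (45/100) → |grid| = 450
step 2: project along x, AND mask (48/100) → |grid| = 209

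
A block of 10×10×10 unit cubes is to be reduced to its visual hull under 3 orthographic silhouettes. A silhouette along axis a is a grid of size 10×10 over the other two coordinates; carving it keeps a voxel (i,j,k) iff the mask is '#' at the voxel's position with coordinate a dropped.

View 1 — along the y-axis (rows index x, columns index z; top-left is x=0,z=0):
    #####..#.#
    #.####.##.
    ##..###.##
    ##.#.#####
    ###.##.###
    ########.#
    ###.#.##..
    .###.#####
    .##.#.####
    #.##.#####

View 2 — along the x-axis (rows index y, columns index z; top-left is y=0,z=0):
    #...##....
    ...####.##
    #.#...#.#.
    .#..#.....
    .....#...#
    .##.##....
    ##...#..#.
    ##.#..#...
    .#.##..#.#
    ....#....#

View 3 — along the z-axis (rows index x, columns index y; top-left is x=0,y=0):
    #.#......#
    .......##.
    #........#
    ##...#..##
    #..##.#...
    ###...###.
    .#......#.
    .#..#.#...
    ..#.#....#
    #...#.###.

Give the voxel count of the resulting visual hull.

|visual hull| = 98

start: 10×10×10 = 1000 voxels
step 1: project along y, AND mask (75/100) → |grid| = 750
step 2: project along x, AND mask (36/100) → |grid| = 266
step 3: project along z, AND mask (35/100) → |grid| = 98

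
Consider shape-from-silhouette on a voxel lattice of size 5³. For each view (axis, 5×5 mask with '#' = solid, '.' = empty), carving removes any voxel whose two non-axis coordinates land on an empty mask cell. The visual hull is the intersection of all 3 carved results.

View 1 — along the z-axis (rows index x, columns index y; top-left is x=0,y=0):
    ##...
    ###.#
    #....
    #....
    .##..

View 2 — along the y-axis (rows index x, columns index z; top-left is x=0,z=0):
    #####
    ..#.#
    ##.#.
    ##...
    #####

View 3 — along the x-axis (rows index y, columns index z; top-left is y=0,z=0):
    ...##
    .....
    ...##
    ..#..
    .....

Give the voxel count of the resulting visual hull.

7 voxels

before carving: 125 voxels (5×5×5)
after view 1 [z-axis, 10 of 25 cells solid] → remaining = 50
after view 2 [y-axis, 17 of 25 cells solid] → remaining = 33
after view 3 [x-axis, 5 of 25 cells solid] → remaining = 7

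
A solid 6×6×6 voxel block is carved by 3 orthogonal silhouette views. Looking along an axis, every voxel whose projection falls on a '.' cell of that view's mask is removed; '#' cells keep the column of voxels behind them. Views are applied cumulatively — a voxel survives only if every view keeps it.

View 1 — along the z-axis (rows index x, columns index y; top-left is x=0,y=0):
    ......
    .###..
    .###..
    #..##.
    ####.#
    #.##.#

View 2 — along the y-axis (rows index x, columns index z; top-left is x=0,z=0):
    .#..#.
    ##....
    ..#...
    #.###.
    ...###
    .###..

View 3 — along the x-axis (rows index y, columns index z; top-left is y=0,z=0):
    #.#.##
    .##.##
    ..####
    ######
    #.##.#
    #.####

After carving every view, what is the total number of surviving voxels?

full grid |V| = 216
  1. axis=2 (XY plane), |mask|=18  ⇒  voxels=108
  2. axis=1 (XZ plane), |mask|=15  ⇒  voxels=48
  3. axis=0 (YZ plane), |mask|=27  ⇒  voxels=37

37 voxels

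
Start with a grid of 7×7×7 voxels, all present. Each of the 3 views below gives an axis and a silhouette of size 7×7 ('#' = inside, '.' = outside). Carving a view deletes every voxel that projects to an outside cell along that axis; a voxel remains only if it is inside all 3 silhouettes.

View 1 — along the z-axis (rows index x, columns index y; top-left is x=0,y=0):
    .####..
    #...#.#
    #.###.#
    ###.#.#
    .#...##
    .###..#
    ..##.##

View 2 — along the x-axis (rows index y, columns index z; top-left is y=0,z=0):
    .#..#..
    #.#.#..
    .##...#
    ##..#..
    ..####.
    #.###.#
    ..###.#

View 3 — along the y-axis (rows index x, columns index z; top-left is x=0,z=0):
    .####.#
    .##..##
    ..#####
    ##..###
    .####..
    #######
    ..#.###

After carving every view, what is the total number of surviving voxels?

voxel count = 67

full grid |V| = 343
step 1: project along z, AND mask (28/49) → |grid| = 196
step 2: project along x, AND mask (24/49) → |grid| = 95
step 3: project along y, AND mask (34/49) → |grid| = 67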